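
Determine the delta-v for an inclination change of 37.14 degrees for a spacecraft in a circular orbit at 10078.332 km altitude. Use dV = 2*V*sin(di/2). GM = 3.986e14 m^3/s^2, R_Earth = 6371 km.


r = 16449.3320 km = 1.6449332e+07 m
V = sqrt(mu/r) = 4922.5996 m/s
di = 37.14 deg = 0.6482153 rad
dV = 2*V*sin(di/2) = 2*4922.5996*sin(0.3241076)
dV = 3135.3318 m/s = 3.1353 km/s

3.1353 km/s


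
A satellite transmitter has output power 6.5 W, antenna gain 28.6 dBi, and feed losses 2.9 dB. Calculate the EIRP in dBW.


Pt = 6.5 W = 8.1291 dBW
EIRP = Pt_dBW + Gt - losses = 8.1291 + 28.6 - 2.9 = 33.8291 dBW

33.8291 dBW


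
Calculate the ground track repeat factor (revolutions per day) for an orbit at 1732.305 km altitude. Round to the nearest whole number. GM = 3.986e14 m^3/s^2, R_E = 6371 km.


r = 8.103305e+06 m
T = 2*pi*sqrt(r^3/mu) = 7259.4631 s = 120.9911 min
revs/day = 1440 / 120.9911 = 11.9017
Rounded: 12 revolutions per day

12 revolutions per day


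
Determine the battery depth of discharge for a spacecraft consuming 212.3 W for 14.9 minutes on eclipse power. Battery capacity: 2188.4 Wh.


E_used = P * t / 60 = 212.3 * 14.9 / 60 = 52.7212 Wh
DOD = E_used / E_total * 100 = 52.7212 / 2188.4 * 100
DOD = 2.4091 %

2.4091 %


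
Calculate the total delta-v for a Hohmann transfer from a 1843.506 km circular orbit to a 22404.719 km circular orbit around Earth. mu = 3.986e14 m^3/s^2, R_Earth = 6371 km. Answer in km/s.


r1 = 8214.5060 km = 8.214506e+06 m
r2 = 28775.7190 km = 2.8775719e+07 m
dv1 = sqrt(mu/r1)*(sqrt(2*r2/(r1+r2)) - 1) = 1722.9435 m/s
dv2 = sqrt(mu/r2)*(1 - sqrt(2*r1/(r1+r2))) = 1241.4441 m/s
total dv = |dv1| + |dv2| = 1722.9435 + 1241.4441 = 2964.3876 m/s = 2.9644 km/s

2.9644 km/s


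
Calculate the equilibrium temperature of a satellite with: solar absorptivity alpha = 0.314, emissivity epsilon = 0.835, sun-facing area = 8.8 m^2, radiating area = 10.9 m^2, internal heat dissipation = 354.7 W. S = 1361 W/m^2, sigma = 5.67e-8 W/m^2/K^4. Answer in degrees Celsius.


Numerator = alpha*S*A_sun + Q_int = 0.314*1361*8.8 + 354.7 = 4115.4152 W
Denominator = eps*sigma*A_rad = 0.835*5.67e-8*10.9 = 5.1605505e-07 W/K^4
T^4 = 7.9747601e+09 K^4
T = 298.8336 K = 25.6836 C

25.6836 degrees Celsius


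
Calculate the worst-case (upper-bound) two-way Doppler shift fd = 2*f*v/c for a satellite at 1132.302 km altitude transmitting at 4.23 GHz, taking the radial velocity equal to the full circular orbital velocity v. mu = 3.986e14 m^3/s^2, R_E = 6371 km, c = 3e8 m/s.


r = 7.503302e+06 m
v = sqrt(mu/r) = 7288.5718 m/s (worst-case radial velocity)
f = 4.23 GHz = 4.23e+09 Hz
fd = 2*f*v/c = 2*4.23e+09*7288.5718/3.0e+08
fd = 205537.7235 Hz

205537.7235 Hz


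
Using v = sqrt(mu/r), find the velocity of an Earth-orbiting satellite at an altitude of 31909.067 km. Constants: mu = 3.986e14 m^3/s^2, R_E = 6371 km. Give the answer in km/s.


r = R_E + alt = 6371.0 + 31909.067 = 38280.0670 km = 3.8280067e+07 m
v = sqrt(mu/r) = sqrt(3.986e14 / 3.8280067e+07) = 3226.8762 m/s = 3.2269 km/s

3.2269 km/s


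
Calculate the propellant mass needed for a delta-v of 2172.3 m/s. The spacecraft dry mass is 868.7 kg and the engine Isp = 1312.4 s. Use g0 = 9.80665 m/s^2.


ve = Isp * g0 = 1312.4 * 9.80665 = 12870.247460 m/s
mass ratio = exp(dv/ve) = exp(2172.3/12870.247460) = 1.18386515
m_prop = m_dry * (mr - 1) = 868.7 * (1.18386515 - 1)
m_prop = 159.7237 kg

159.7237 kg


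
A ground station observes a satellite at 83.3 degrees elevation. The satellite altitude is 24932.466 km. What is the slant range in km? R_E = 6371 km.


h = 24932.466 km, el = 83.3 deg
d = -R_E*sin(el) + sqrt((R_E*sin(el))^2 + 2*R_E*h + h^2)
d = -6371.0000*sin(1.4539) + sqrt((6371.0000*0.9931706)^2 + 2*6371.0000*24932.466 + 24932.466^2)
d = 24967.1495 km

24967.1495 km


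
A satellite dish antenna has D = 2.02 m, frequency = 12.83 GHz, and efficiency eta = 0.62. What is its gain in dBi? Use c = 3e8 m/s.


lambda = c/f = 3e8 / 1.283e+10 = 0.0233827 m
G = eta*(pi*D/lambda)^2 = 0.62*(pi*2.02/0.0233827)^2
G = 45667.2623 (linear)
G = 10*log10(45667.2623) = 46.5960 dBi

46.5960 dBi


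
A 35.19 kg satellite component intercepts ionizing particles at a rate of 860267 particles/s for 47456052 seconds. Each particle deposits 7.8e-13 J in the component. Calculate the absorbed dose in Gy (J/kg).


Total energy deposited = rate * time * E_per
  = 860267 * 47456052 * 7.8e-13 = 31.8434 J
Dose = E_total / mass = 31.8434 / 35.19
Dose = 0.9048992 Gy

0.9049 Gy


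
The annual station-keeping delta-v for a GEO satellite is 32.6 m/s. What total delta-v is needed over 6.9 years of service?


dV = rate * years = 32.6 * 6.9
dV = 224.9400 m/s

224.9400 m/s


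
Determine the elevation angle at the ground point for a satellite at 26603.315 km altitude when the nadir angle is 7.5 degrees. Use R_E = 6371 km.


r = R_E + alt = 32974.3150 km
Law of sines in the satellite / Earth-center / ground-point triangle:
  sin(nadir)/R_E = sin(90 + el)/r  =>  cos(el) = (r/R_E)*sin(nadir)
cos(el) = (32974.3150 / 6371.0000) * sin(7.5 deg) = 0.675563
el = arccos(0.675563) = 47.5021 deg
(Earth-central angle = 90 - nadir - el = 34.9979 deg)

47.5021 degrees


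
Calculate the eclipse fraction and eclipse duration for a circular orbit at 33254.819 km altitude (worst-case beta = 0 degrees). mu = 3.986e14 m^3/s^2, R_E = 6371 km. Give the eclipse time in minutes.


r = 39625.8190 km
T = 1308.3603 min
Eclipse fraction = arcsin(R_E/r)/pi = arcsin(6371.0000/39625.8190)/pi
= arcsin(0.160779)/pi = 0.05140064
Eclipse duration = 0.05140064 * 1308.3603 = 67.2506 min

67.2506 minutes


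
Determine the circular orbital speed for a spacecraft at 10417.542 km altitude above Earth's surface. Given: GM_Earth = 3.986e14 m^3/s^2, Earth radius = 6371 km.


r = R_E + alt = 6371.0 + 10417.542 = 16788.5420 km = 1.6788542e+07 m
v = sqrt(mu/r) = sqrt(3.986e14 / 1.6788542e+07) = 4872.6157 m/s = 4.8726 km/s

4.8726 km/s


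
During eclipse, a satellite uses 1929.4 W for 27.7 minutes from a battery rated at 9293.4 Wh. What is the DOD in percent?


E_used = P * t / 60 = 1929.4 * 27.7 / 60 = 890.7397 Wh
DOD = E_used / E_total * 100 = 890.7397 / 9293.4 * 100
DOD = 9.5846 %

9.5846 %


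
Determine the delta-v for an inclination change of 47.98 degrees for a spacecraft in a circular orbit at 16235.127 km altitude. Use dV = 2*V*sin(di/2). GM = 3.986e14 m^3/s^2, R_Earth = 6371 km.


r = 22606.1270 km = 2.2606127e+07 m
V = sqrt(mu/r) = 4199.0937 m/s
di = 47.98 deg = 0.837409 rad
dV = 2*V*sin(di/2) = 2*4199.0937*sin(0.4187045)
dV = 3414.5115 m/s = 3.4145 km/s

3.4145 km/s


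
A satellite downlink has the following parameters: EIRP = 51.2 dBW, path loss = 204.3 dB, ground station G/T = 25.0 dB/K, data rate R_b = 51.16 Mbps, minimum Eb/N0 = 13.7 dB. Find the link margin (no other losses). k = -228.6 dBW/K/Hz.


C/N0 = EIRP - FSPL + G/T - k = 51.2 - 204.3 + 25.0 - (-228.6)
C/N0 = 100.5000 dB-Hz
R_b = 51.16 Mbps = 5.116e+07 bps -> 10*log10(R_b) = 77.0893 dB-Hz
Eb/N0 = C/N0 - 10*log10(R_b) = 100.5000 - 77.0893 = 23.4107 dB
Margin = Eb/N0 - Eb/N0_req = 23.4107 - 13.7 = 9.7107 dB (link closes)

9.7107 dB


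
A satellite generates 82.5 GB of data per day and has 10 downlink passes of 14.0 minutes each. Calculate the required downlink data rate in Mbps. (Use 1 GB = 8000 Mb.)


total contact time = 10 * 14.0 * 60 = 8400.0000 s
data = 82.5 GB = 660000.0000 Mb
rate = 660000.0000 / 8400.0000 = 78.5714 Mbps

78.5714 Mbps


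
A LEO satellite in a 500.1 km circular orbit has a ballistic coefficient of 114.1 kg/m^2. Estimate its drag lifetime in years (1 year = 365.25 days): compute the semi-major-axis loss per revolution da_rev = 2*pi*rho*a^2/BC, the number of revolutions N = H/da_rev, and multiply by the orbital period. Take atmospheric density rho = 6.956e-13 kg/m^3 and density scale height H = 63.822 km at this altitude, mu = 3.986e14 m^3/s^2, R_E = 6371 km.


a = R_E + alt = 6871.1000 km = 6.8711e+06 m
da_rev = 2*pi*rho*a^2/BC = 2*pi*6.956e-13*(6.8711e+06)^2/114.1 = 1.808449 m per revolution
N = H/da_rev = 63822.0000 m / 1.808449 m = 35291.0089 revolutions
P = 2*pi*sqrt(a^3/mu) = 5668.2713 s
lifetime = N*P = 35291.0089 * 5668.2713 = 2.0003901e+08 s = 2315.2663 days
years = 2315.2663 / 365.25 = 6.3389 years

6.3389 years


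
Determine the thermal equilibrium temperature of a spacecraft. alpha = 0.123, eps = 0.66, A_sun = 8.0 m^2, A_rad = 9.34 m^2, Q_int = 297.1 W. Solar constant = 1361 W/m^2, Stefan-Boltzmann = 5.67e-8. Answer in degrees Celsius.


Numerator = alpha*S*A_sun + Q_int = 0.123*1361*8.0 + 297.1 = 1636.3240 W
Denominator = eps*sigma*A_rad = 0.66*5.67e-8*9.34 = 3.4952148e-07 W/K^4
T^4 = 4.6816121e+09 K^4
T = 261.5766 K = -11.5734 C

-11.5734 degrees Celsius


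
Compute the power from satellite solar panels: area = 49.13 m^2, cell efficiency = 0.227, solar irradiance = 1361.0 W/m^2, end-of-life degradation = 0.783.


P = area * eta * S * degradation
P = 49.13 * 0.227 * 1361.0 * 0.783
P = 11884.8173 W

11884.8173 W


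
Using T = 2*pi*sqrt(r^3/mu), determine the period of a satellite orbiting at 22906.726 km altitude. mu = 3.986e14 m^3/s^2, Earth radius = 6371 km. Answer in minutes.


r = 29277.7260 km = 2.9277726e+07 m
T = 2*pi*sqrt(r^3/mu) = 2*pi*sqrt(2.5096435e+22 / 3.986e14)
T = 49855.9773 s = 830.9330 min

830.9330 minutes


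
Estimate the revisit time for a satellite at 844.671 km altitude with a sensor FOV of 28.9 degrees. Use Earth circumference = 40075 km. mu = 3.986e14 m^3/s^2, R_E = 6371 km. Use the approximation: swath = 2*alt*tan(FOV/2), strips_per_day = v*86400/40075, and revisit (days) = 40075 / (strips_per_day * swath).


swath = 2*844.671*tan(0.2522001) = 435.3211 km
v = sqrt(mu/r) = 7432.4207 m/s = 7.4324 km/s
strips/day = v*86400/40075 = 7.4324*86400/40075 = 16.0240
coverage/day = strips * swath = 16.0240 * 435.3211 = 6975.5778 km
revisit = 40075 / 6975.5778 = 5.7450 days

5.7450 days


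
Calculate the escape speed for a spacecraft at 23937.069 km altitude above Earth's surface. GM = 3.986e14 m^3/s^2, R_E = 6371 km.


r = 6371.0 + 23937.069 = 30308.0690 km = 3.0308069e+07 m
v_esc = sqrt(2*mu/r) = sqrt(2*3.986e14 / 3.0308069e+07)
v_esc = 5128.6671 m/s = 5.1287 km/s

5.1287 km/s


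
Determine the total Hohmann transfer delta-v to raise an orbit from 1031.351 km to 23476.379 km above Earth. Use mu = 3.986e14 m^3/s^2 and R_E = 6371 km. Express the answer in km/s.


r1 = 7402.3510 km = 7.402351e+06 m
r2 = 29847.3790 km = 2.9847379e+07 m
dv1 = sqrt(mu/r1)*(sqrt(2*r2/(r1+r2)) - 1) = 1951.3542 m/s
dv2 = sqrt(mu/r2)*(1 - sqrt(2*r1/(r1+r2))) = 1350.5475 m/s
total dv = |dv1| + |dv2| = 1951.3542 + 1350.5475 = 3301.9017 m/s = 3.3019 km/s

3.3019 km/s


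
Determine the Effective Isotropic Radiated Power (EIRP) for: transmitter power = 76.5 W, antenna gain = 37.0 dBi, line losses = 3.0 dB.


Pt = 76.5 W = 18.8366 dBW
EIRP = Pt_dBW + Gt - losses = 18.8366 + 37.0 - 3.0 = 52.8366 dBW

52.8366 dBW


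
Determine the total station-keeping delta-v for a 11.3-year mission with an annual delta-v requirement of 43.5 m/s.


dV = rate * years = 43.5 * 11.3
dV = 491.5500 m/s

491.5500 m/s


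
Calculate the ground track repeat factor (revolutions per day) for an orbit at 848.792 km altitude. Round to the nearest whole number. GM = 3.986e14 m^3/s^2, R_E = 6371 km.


r = 7.219792e+06 m
T = 2*pi*sqrt(r^3/mu) = 6105.1769 s = 101.7529 min
revs/day = 1440 / 101.7529 = 14.1519
Rounded: 14 revolutions per day

14 revolutions per day


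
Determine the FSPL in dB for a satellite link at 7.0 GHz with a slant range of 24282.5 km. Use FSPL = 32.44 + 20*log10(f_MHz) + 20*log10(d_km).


f = 7.0 GHz = 7000.0000 MHz
d = 24282.5 km
FSPL = 32.44 + 20*log10(7000.0000) + 20*log10(24282.5)
FSPL = 32.44 + 76.9020 + 87.7059
FSPL = 197.0478 dB

197.0478 dB


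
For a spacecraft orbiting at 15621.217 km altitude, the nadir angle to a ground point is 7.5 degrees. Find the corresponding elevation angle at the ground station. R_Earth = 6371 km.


r = R_E + alt = 21992.2170 km
Law of sines in the satellite / Earth-center / ground-point triangle:
  sin(nadir)/R_E = sin(90 + el)/r  =>  cos(el) = (r/R_E)*sin(nadir)
cos(el) = (21992.2170 / 6371.0000) * sin(7.5 deg) = 0.4505667
el = arccos(0.4505667) = 63.2200 deg
(Earth-central angle = 90 - nadir - el = 19.2800 deg)

63.2200 degrees


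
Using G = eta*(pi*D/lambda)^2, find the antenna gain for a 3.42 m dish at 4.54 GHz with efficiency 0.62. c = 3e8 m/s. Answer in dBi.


lambda = c/f = 3e8 / 4.54e+09 = 0.0660793 m
G = eta*(pi*D/lambda)^2 = 0.62*(pi*3.42/0.0660793)^2
G = 16391.2790 (linear)
G = 10*log10(16391.2790) = 42.1461 dBi

42.1461 dBi


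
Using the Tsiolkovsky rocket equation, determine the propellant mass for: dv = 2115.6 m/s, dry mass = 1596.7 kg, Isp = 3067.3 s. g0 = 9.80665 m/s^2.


ve = Isp * g0 = 3067.3 * 9.80665 = 30079.937545 m/s
mass ratio = exp(dv/ve) = exp(2115.6/30079.937545) = 1.07286495
m_prop = m_dry * (mr - 1) = 1596.7 * (1.07286495 - 1)
m_prop = 116.3435 kg

116.3435 kg


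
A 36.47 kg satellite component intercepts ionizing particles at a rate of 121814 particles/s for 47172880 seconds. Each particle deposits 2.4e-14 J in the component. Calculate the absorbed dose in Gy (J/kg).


Total energy deposited = rate * time * E_per
  = 121814 * 47172880 * 2.4e-14 = 0.1379116 J
Dose = E_total / mass = 0.1379116 / 36.47
Dose = 0.003781508 Gy

0.0038 Gy


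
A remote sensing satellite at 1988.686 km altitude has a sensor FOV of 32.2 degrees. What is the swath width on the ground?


FOV = 32.2 deg = 0.561996 rad
swath = 2 * alt * tan(FOV/2) = 2 * 1988.686 * tan(0.280998)
swath = 2 * 1988.686 * 0.2886352
swath = 1148.0094 km

1148.0094 km


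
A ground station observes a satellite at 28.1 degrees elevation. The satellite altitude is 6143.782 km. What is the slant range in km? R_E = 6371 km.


h = 6143.782 km, el = 28.1 deg
d = -R_E*sin(el) + sqrt((R_E*sin(el))^2 + 2*R_E*h + h^2)
d = -6371.0000*sin(0.4904375) + sqrt((6371.0000*0.4710119)^2 + 2*6371.0000*6143.782 + 6143.782^2)
d = 8181.0896 km

8181.0896 km


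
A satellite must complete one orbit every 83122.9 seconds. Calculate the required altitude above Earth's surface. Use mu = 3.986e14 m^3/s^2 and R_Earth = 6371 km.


T = 83122.9 s
r = (mu*T^2/(4*pi^2))^(1/3) = (3.986e14 * 83122.9^2 / (4*pi^2))^(1/3)
r = 4.1166092e+07 m = 41166.0923 km
alt = r - R_E = 41166.0923 - 6371 = 34795.0923 km

34795.0923 km


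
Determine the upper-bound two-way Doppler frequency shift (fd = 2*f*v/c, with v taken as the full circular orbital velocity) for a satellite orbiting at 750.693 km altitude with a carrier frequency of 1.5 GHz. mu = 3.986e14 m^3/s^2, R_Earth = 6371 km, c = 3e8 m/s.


r = 7.121693e+06 m
v = sqrt(mu/r) = 7481.2992 m/s (worst-case radial velocity)
f = 1.5 GHz = 1.5e+09 Hz
fd = 2*f*v/c = 2*1.5e+09*7481.2992/3.0e+08
fd = 74812.9919 Hz

74812.9919 Hz


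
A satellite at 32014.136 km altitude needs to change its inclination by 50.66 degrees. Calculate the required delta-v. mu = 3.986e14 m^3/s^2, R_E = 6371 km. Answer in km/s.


r = 38385.1360 km = 3.8385136e+07 m
V = sqrt(mu/r) = 3222.4568 m/s
di = 50.66 deg = 0.8841838 rad
dV = 2*V*sin(di/2) = 2*3222.4568*sin(0.4420919)
dV = 2757.3350 m/s = 2.7573 km/s

2.7573 km/s


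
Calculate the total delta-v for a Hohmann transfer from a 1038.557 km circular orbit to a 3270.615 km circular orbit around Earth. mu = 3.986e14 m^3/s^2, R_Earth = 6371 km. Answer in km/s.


r1 = 7409.5570 km = 7.409557e+06 m
r2 = 9641.6150 km = 9.641615e+06 m
dv1 = sqrt(mu/r1)*(sqrt(2*r2/(r1+r2)) - 1) = 465.2989 m/s
dv2 = sqrt(mu/r2)*(1 - sqrt(2*r1/(r1+r2))) = 435.5930 m/s
total dv = |dv1| + |dv2| = 465.2989 + 435.5930 = 900.8919 m/s = 0.9008919 km/s

0.9009 km/s


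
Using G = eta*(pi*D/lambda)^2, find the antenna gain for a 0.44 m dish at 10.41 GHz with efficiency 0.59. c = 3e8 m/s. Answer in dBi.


lambda = c/f = 3e8 / 1.041e+10 = 0.02881844 m
G = eta*(pi*D/lambda)^2 = 0.59*(pi*0.44/0.02881844)^2
G = 1357.4257 (linear)
G = 10*log10(1357.4257) = 31.3272 dBi

31.3272 dBi


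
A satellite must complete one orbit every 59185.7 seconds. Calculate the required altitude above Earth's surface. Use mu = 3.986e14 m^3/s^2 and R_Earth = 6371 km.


T = 59185.7 s
r = (mu*T^2/(4*pi^2))^(1/3) = (3.986e14 * 59185.7^2 / (4*pi^2))^(1/3)
r = 3.2824923e+07 m = 32824.9227 km
alt = r - R_E = 32824.9227 - 6371 = 26453.9227 km

26453.9227 km


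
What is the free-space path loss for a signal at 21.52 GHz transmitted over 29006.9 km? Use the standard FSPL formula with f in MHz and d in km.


f = 21.52 GHz = 21520.0000 MHz
d = 29006.9 km
FSPL = 32.44 + 20*log10(21520.0000) + 20*log10(29006.9)
FSPL = 32.44 + 86.6568 + 89.2500
FSPL = 208.3469 dB

208.3469 dB


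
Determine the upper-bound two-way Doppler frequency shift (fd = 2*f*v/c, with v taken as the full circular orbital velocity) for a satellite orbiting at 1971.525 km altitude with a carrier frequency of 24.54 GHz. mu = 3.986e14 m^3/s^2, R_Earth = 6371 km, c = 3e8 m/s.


r = 8.342525e+06 m
v = sqrt(mu/r) = 6912.2572 m/s (worst-case radial velocity)
f = 24.54 GHz = 2.454e+10 Hz
fd = 2*f*v/c = 2*2.454e+10*6912.2572/3.0e+08
fd = 1.1308453e+06 Hz

1.1308e+06 Hz


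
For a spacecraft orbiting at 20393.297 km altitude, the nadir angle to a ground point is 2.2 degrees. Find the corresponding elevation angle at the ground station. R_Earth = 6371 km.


r = R_E + alt = 26764.2970 km
Law of sines in the satellite / Earth-center / ground-point triangle:
  sin(nadir)/R_E = sin(90 + el)/r  =>  cos(el) = (r/R_E)*sin(nadir)
cos(el) = (26764.2970 / 6371.0000) * sin(2.2 deg) = 0.1612655
el = arccos(0.1612655) = 80.7196 deg
(Earth-central angle = 90 - nadir - el = 7.0804 deg)

80.7196 degrees


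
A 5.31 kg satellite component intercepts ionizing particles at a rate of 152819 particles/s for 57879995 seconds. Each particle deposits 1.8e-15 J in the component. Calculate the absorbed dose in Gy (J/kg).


Total energy deposited = rate * time * E_per
  = 152819 * 57879995 * 1.8e-15 = 0.01592129 J
Dose = E_total / mass = 0.01592129 / 5.31
Dose = 0.00299836 Gy

0.0030 Gy


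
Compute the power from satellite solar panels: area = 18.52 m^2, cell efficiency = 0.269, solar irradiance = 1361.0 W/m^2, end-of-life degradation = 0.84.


P = area * eta * S * degradation
P = 18.52 * 0.269 * 1361.0 * 0.84
P = 5695.4845 W

5695.4845 W


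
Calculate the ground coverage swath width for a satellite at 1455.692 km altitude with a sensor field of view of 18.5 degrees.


FOV = 18.5 deg = 0.3228859 rad
swath = 2 * alt * tan(FOV/2) = 2 * 1455.692 * tan(0.161443)
swath = 2 * 1455.692 * 0.1628603
swath = 474.1490 km

474.1490 km


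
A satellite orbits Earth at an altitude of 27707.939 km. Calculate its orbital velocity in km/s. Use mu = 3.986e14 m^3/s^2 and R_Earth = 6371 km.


r = R_E + alt = 6371.0 + 27707.939 = 34078.9390 km = 3.4078939e+07 m
v = sqrt(mu/r) = sqrt(3.986e14 / 3.4078939e+07) = 3419.9961 m/s = 3.4200 km/s

3.4200 km/s


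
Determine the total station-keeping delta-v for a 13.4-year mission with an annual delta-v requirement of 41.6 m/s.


dV = rate * years = 41.6 * 13.4
dV = 557.4400 m/s

557.4400 m/s


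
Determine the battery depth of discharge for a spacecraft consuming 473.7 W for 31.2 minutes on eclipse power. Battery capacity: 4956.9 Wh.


E_used = P * t / 60 = 473.7 * 31.2 / 60 = 246.3240 Wh
DOD = E_used / E_total * 100 = 246.3240 / 4956.9 * 100
DOD = 4.9693 %

4.9693 %


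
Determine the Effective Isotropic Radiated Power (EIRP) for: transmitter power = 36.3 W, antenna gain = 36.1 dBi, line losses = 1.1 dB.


Pt = 36.3 W = 15.5991 dBW
EIRP = Pt_dBW + Gt - losses = 15.5991 + 36.1 - 1.1 = 50.5991 dBW

50.5991 dBW


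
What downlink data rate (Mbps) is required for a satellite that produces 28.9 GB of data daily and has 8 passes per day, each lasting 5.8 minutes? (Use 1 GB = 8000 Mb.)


total contact time = 8 * 5.8 * 60 = 2784.0000 s
data = 28.9 GB = 231200.0000 Mb
rate = 231200.0000 / 2784.0000 = 83.0460 Mbps

83.0460 Mbps


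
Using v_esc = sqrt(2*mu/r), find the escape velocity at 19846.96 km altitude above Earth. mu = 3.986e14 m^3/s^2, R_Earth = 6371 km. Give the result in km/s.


r = 6371.0 + 19846.96 = 26217.9600 km = 2.621796e+07 m
v_esc = sqrt(2*mu/r) = sqrt(2*3.986e14 / 2.621796e+07)
v_esc = 5514.2214 m/s = 5.5142 km/s

5.5142 km/s


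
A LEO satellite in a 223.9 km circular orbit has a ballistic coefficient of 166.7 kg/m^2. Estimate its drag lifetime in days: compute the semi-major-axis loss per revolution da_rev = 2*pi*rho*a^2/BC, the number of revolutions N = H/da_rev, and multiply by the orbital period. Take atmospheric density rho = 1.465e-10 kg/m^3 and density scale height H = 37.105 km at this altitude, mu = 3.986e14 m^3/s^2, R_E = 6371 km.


a = R_E + alt = 6594.9000 km = 6.5949e+06 m
da_rev = 2*pi*rho*a^2/BC = 2*pi*1.465e-10*(6.5949e+06)^2/166.7 = 240.158699 m per revolution
N = H/da_rev = 37105.0000 m / 240.158699 m = 154.5020 revolutions
P = 2*pi*sqrt(a^3/mu) = 5329.9550 s
lifetime = N*P = 154.5020 * 5329.9550 = 823488.7236 s = 9.5311 days

9.5311 days


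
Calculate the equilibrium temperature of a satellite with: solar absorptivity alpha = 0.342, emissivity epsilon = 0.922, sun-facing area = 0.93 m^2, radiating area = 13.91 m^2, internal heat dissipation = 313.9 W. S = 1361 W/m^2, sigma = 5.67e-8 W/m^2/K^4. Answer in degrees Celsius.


Numerator = alpha*S*A_sun + Q_int = 0.342*1361*0.93 + 313.9 = 746.7797 W
Denominator = eps*sigma*A_rad = 0.922*5.67e-8*13.91 = 7.2717863e-07 W/K^4
T^4 = 1.0269549e+09 K^4
T = 179.0143 K = -94.1357 C

-94.1357 degrees Celsius


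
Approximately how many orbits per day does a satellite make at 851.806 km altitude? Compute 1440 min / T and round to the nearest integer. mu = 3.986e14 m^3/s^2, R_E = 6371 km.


r = 7.222806e+06 m
T = 2*pi*sqrt(r^3/mu) = 6109.0003 s = 101.8167 min
revs/day = 1440 / 101.8167 = 14.1431
Rounded: 14 revolutions per day

14 revolutions per day


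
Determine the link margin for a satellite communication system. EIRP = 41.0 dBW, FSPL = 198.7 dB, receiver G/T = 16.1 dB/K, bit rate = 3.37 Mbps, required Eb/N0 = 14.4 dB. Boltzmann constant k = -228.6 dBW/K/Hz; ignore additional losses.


C/N0 = EIRP - FSPL + G/T - k = 41.0 - 198.7 + 16.1 - (-228.6)
C/N0 = 87.0000 dB-Hz
R_b = 3.37 Mbps = 3.37e+06 bps -> 10*log10(R_b) = 65.2763 dB-Hz
Eb/N0 = C/N0 - 10*log10(R_b) = 87.0000 - 65.2763 = 21.7237 dB
Margin = Eb/N0 - Eb/N0_req = 21.7237 - 14.4 = 7.3237 dB (link closes)

7.3237 dB


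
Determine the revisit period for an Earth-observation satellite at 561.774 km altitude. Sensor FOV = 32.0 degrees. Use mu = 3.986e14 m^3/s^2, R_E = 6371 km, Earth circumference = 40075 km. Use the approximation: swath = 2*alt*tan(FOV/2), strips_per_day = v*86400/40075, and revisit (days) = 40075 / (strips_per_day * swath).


swath = 2*561.774*tan(0.2792527) = 322.1722 km
v = sqrt(mu/r) = 7582.5473 m/s = 7.5825 km/s
strips/day = v*86400/40075 = 7.5825*86400/40075 = 16.3477
coverage/day = strips * swath = 16.3477 * 322.1722 = 5266.7585 km
revisit = 40075 / 5266.7585 = 7.6090 days

7.6090 days


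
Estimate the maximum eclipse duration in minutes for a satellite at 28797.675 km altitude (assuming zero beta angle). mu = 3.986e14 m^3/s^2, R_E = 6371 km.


r = 35168.6750 km
T = 1093.9412 min
Eclipse fraction = arcsin(R_E/r)/pi = arcsin(6371.0000/35168.6750)/pi
= arcsin(0.1811555)/pi = 0.05798374
Eclipse duration = 0.05798374 * 1093.9412 = 63.4308 min

63.4308 minutes


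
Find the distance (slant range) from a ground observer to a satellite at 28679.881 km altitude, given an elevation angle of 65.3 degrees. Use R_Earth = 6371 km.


h = 28679.881 km, el = 65.3 deg
d = -R_E*sin(el) + sqrt((R_E*sin(el))^2 + 2*R_E*h + h^2)
d = -6371.0000*sin(1.1397) + sqrt((6371.0000*0.9085082)^2 + 2*6371.0000*28679.881 + 28679.881^2)
d = 29161.5265 km

29161.5265 km


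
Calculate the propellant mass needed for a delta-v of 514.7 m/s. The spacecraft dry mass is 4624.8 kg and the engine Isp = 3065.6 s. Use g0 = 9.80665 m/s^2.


ve = Isp * g0 = 3065.6 * 9.80665 = 30063.266240 m/s
mass ratio = exp(dv/ve) = exp(514.7/30063.266240) = 1.01726796
m_prop = m_dry * (mr - 1) = 4624.8 * (1.01726796 - 1)
m_prop = 79.8609 kg

79.8609 kg


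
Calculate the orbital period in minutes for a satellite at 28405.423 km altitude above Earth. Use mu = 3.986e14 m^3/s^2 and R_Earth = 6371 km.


r = 34776.4230 km = 3.4776423e+07 m
T = 2*pi*sqrt(r^3/mu) = 2*pi*sqrt(4.2058592e+22 / 3.986e14)
T = 64541.4303 s = 1075.6905 min

1075.6905 minutes


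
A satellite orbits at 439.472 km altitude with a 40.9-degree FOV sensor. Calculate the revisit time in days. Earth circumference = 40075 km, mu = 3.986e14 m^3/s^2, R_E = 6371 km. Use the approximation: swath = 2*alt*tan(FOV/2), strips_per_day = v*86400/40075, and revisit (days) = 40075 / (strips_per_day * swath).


swath = 2*439.472*tan(0.3569198) = 327.7497 km
v = sqrt(mu/r) = 7650.3278 m/s = 7.6503 km/s
strips/day = v*86400/40075 = 7.6503*86400/40075 = 16.4938
coverage/day = strips * swath = 16.4938 * 327.7497 = 5405.8327 km
revisit = 40075 / 5405.8327 = 7.4133 days

7.4133 days


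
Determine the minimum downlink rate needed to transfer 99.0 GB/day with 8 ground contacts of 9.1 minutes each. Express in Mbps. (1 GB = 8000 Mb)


total contact time = 8 * 9.1 * 60 = 4368.0000 s
data = 99.0 GB = 792000.0000 Mb
rate = 792000.0000 / 4368.0000 = 181.3187 Mbps

181.3187 Mbps


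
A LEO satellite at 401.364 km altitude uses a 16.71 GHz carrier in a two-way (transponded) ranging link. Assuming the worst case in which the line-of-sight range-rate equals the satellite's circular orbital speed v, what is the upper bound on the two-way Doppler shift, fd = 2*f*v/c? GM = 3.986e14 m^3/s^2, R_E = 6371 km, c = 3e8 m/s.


r = 6.772364e+06 m
v = sqrt(mu/r) = 7671.8217 m/s (worst-case radial velocity)
f = 16.71 GHz = 1.671e+10 Hz
fd = 2*f*v/c = 2*1.671e+10*7671.8217/3.0e+08
fd = 854640.9375 Hz

854640.9375 Hz


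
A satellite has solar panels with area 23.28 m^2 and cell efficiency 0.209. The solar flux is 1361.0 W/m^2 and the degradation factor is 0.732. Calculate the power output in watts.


P = area * eta * S * degradation
P = 23.28 * 0.209 * 1361.0 * 0.732
P = 4847.2840 W

4847.2840 W


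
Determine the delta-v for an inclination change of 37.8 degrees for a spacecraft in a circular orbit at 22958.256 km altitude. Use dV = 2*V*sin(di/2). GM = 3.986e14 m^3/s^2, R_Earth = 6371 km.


r = 29329.2560 km = 2.9329256e+07 m
V = sqrt(mu/r) = 3686.5330 m/s
di = 37.8 deg = 0.6597345 rad
dV = 2*V*sin(di/2) = 2*3686.5330*sin(0.3298672)
dV = 2388.2645 m/s = 2.3883 km/s

2.3883 km/s


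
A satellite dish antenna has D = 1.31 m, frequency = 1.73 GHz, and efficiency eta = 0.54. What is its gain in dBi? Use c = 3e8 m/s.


lambda = c/f = 3e8 / 1.73e+09 = 0.1734104 m
G = eta*(pi*D/lambda)^2 = 0.54*(pi*1.31/0.1734104)^2
G = 304.1486 (linear)
G = 10*log10(304.1486) = 24.8309 dBi

24.8309 dBi


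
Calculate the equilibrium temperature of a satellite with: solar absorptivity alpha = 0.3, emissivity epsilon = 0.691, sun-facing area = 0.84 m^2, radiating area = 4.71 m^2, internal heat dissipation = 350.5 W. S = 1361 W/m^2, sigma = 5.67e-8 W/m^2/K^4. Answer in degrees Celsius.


Numerator = alpha*S*A_sun + Q_int = 0.3*1361*0.84 + 350.5 = 693.4720 W
Denominator = eps*sigma*A_rad = 0.691*5.67e-8*4.71 = 1.8453639e-07 W/K^4
T^4 = 3.7579147e+09 K^4
T = 247.5921 K = -25.5579 C

-25.5579 degrees Celsius


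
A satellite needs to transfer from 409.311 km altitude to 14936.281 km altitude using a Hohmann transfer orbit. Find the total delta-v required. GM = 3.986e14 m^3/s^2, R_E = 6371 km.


r1 = 6780.3110 km = 6.780311e+06 m
r2 = 21307.2810 km = 2.1307281e+07 m
dv1 = sqrt(mu/r1)*(sqrt(2*r2/(r1+r2)) - 1) = 1776.8848 m/s
dv2 = sqrt(mu/r2)*(1 - sqrt(2*r1/(r1+r2))) = 1319.8889 m/s
total dv = |dv1| + |dv2| = 1776.8848 + 1319.8889 = 3096.7737 m/s = 3.0968 km/s

3.0968 km/s


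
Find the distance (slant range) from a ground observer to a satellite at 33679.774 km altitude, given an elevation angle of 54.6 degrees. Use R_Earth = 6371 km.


h = 33679.774 km, el = 54.6 deg
d = -R_E*sin(el) + sqrt((R_E*sin(el))^2 + 2*R_E*h + h^2)
d = -6371.0000*sin(0.9529498) + sqrt((6371.0000*0.8151278)^2 + 2*6371.0000*33679.774 + 33679.774^2)
d = 34687.1915 km

34687.1915 km


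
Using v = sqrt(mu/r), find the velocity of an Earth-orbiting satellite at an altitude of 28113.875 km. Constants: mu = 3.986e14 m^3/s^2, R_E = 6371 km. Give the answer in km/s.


r = R_E + alt = 6371.0 + 28113.875 = 34484.8750 km = 3.4484875e+07 m
v = sqrt(mu/r) = sqrt(3.986e14 / 3.4484875e+07) = 3399.8074 m/s = 3.3998 km/s

3.3998 km/s


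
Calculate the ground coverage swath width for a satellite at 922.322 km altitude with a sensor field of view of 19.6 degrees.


FOV = 19.6 deg = 0.3420845 rad
swath = 2 * alt * tan(FOV/2) = 2 * 922.322 * tan(0.1710423)
swath = 2 * 922.322 * 0.17273
swath = 318.6253 km

318.6253 km


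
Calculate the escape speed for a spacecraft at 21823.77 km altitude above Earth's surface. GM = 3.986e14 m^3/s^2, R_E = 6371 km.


r = 6371.0 + 21823.77 = 28194.7700 km = 2.819477e+07 m
v_esc = sqrt(2*mu/r) = sqrt(2*3.986e14 / 2.819477e+07)
v_esc = 5317.4004 m/s = 5.3174 km/s

5.3174 km/s


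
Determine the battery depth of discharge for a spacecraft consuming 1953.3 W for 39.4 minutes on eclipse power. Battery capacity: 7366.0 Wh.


E_used = P * t / 60 = 1953.3 * 39.4 / 60 = 1282.6670 Wh
DOD = E_used / E_total * 100 = 1282.6670 / 7366.0 * 100
DOD = 17.4133 %

17.4133 %


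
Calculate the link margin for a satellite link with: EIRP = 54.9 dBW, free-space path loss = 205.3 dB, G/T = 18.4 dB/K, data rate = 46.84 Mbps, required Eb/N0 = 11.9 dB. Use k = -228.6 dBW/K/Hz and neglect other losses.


C/N0 = EIRP - FSPL + G/T - k = 54.9 - 205.3 + 18.4 - (-228.6)
C/N0 = 96.6000 dB-Hz
R_b = 46.84 Mbps = 4.684e+07 bps -> 10*log10(R_b) = 76.7062 dB-Hz
Eb/N0 = C/N0 - 10*log10(R_b) = 96.6000 - 76.7062 = 19.8938 dB
Margin = Eb/N0 - Eb/N0_req = 19.8938 - 11.9 = 7.9938 dB (link closes)

7.9938 dB


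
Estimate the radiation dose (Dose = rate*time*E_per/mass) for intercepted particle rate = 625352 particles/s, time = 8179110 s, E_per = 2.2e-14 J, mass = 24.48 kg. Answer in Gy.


Total energy deposited = rate * time * E_per
  = 625352 * 8179110 * 2.2e-14 = 0.1125261 J
Dose = E_total / mass = 0.1125261 / 24.48
Dose = 0.004596654 Gy

0.0046 Gy


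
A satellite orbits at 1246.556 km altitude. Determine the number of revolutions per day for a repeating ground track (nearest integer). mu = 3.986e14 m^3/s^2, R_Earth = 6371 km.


r = 7.617556e+06 m
T = 2*pi*sqrt(r^3/mu) = 6616.5973 s = 110.2766 min
revs/day = 1440 / 110.2766 = 13.0581
Rounded: 13 revolutions per day

13 revolutions per day


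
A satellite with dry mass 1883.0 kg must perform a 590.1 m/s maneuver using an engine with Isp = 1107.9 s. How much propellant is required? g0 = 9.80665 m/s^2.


ve = Isp * g0 = 1107.9 * 9.80665 = 10864.787535 m/s
mass ratio = exp(dv/ve) = exp(590.1/10864.787535) = 1.05581510
m_prop = m_dry * (mr - 1) = 1883.0 * (1.05581510 - 1)
m_prop = 105.0998 kg

105.0998 kg


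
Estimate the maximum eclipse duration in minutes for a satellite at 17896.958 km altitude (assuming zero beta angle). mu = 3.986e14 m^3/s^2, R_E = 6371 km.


r = 24267.9580 km
T = 627.0610 min
Eclipse fraction = arcsin(R_E/r)/pi = arcsin(6371.0000/24267.9580)/pi
= arcsin(0.2625272)/pi = 0.08455596
Eclipse duration = 0.08455596 * 627.0610 = 53.0217 min

53.0217 minutes


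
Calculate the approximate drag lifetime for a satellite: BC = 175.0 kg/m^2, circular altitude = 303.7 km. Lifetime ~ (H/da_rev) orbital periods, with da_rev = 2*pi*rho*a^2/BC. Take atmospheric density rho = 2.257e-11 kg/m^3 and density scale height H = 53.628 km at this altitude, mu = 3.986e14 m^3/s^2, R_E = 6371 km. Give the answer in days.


a = R_E + alt = 6674.7000 km = 6.6747e+06 m
da_rev = 2*pi*rho*a^2/BC = 2*pi*2.257e-11*(6.6747e+06)^2/175.0 = 36.102467 m per revolution
N = H/da_rev = 53628.0000 m / 36.102467 m = 1485.4387 revolutions
P = 2*pi*sqrt(a^3/mu) = 5426.9878 s
lifetime = N*P = 1485.4387 * 5426.9878 = 8.0614575e+06 s = 93.3039 days

93.3039 days


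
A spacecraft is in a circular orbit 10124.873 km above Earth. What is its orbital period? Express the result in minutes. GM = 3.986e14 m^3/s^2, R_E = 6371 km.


r = 16495.8730 km = 1.6495873e+07 m
T = 2*pi*sqrt(r^3/mu) = 2*pi*sqrt(4.4887551e+21 / 3.986e14)
T = 21085.0278 s = 351.4171 min

351.4171 minutes


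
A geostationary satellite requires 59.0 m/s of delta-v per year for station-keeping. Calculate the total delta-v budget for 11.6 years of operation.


dV = rate * years = 59.0 * 11.6
dV = 684.4000 m/s

684.4000 m/s


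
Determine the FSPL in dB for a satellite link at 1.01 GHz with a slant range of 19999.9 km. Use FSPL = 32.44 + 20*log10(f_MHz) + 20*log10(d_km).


f = 1.01 GHz = 1010.0000 MHz
d = 19999.9 km
FSPL = 32.44 + 20*log10(1010.0000) + 20*log10(19999.9)
FSPL = 32.44 + 60.0864 + 86.0206
FSPL = 178.5470 dB

178.5470 dB


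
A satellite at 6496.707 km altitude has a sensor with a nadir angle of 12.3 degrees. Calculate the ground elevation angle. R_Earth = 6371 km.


r = R_E + alt = 12867.7070 km
Law of sines in the satellite / Earth-center / ground-point triangle:
  sin(nadir)/R_E = sin(90 + el)/r  =>  cos(el) = (r/R_E)*sin(nadir)
cos(el) = (12867.7070 / 6371.0000) * sin(12.3 deg) = 0.4302641
el = arccos(0.4302641) = 64.5157 deg
(Earth-central angle = 90 - nadir - el = 13.1843 deg)

64.5157 degrees


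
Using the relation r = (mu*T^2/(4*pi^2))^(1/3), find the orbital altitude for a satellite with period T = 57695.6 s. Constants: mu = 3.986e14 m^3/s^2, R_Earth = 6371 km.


T = 57695.6 s
r = (mu*T^2/(4*pi^2))^(1/3) = (3.986e14 * 57695.6^2 / (4*pi^2))^(1/3)
r = 3.2271636e+07 m = 32271.6360 km
alt = r - R_E = 32271.6360 - 6371 = 25900.6360 km

25900.6360 km


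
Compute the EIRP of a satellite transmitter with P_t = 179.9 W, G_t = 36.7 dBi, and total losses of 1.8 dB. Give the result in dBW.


Pt = 179.9 W = 22.5503 dBW
EIRP = Pt_dBW + Gt - losses = 22.5503 + 36.7 - 1.8 = 57.4503 dBW

57.4503 dBW


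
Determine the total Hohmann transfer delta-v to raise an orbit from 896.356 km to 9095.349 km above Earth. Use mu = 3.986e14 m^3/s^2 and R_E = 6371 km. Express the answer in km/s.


r1 = 7267.3560 km = 7.267356e+06 m
r2 = 15466.3490 km = 1.5466349e+07 m
dv1 = sqrt(mu/r1)*(sqrt(2*r2/(r1+r2)) - 1) = 1232.8718 m/s
dv2 = sqrt(mu/r2)*(1 - sqrt(2*r1/(r1+r2))) = 1017.3986 m/s
total dv = |dv1| + |dv2| = 1232.8718 + 1017.3986 = 2250.2704 m/s = 2.2503 km/s

2.2503 km/s


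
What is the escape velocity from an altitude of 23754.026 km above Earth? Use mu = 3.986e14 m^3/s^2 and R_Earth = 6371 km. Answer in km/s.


r = 6371.0 + 23754.026 = 30125.0260 km = 3.0125026e+07 m
v_esc = sqrt(2*mu/r) = sqrt(2*3.986e14 / 3.0125026e+07)
v_esc = 5144.2247 m/s = 5.1442 km/s

5.1442 km/s


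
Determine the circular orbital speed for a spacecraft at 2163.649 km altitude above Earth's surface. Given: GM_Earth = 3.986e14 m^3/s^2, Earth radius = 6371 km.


r = R_E + alt = 6371.0 + 2163.649 = 8534.6490 km = 8.534649e+06 m
v = sqrt(mu/r) = sqrt(3.986e14 / 8.534649e+06) = 6834.0132 m/s = 6.8340 km/s

6.8340 km/s


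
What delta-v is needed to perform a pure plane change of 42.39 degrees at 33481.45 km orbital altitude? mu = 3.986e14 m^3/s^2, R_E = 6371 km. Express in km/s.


r = 39852.4500 km = 3.985245e+07 m
V = sqrt(mu/r) = 3162.5772 m/s
di = 42.39 deg = 0.7398451 rad
dV = 2*V*sin(di/2) = 2*3162.5772*sin(0.3699225)
dV = 2286.8166 m/s = 2.2868 km/s

2.2868 km/s


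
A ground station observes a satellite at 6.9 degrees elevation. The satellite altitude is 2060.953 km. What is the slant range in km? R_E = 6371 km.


h = 2060.953 km, el = 6.9 deg
d = -R_E*sin(el) + sqrt((R_E*sin(el))^2 + 2*R_E*h + h^2)
d = -6371.0000*sin(0.1204277) + sqrt((6371.0000*0.1201368)^2 + 2*6371.0000*2060.953 + 2060.953^2)
d = 4810.8090 km

4810.8090 km


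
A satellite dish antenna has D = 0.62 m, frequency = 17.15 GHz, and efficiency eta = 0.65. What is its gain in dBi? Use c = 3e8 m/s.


lambda = c/f = 3e8 / 1.715e+10 = 0.01749271 m
G = eta*(pi*D/lambda)^2 = 0.65*(pi*0.62/0.01749271)^2
G = 8059.0198 (linear)
G = 10*log10(8059.0198) = 39.0628 dBi

39.0628 dBi


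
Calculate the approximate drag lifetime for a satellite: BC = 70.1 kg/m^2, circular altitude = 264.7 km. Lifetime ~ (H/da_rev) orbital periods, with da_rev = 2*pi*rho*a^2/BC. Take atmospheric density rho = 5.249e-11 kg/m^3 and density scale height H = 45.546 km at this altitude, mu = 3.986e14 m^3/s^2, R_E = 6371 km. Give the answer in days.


a = R_E + alt = 6635.7000 km = 6.6357e+06 m
da_rev = 2*pi*rho*a^2/BC = 2*pi*5.249e-11*(6.6357e+06)^2/70.1 = 207.162866 m per revolution
N = H/da_rev = 45546.0000 m / 207.162866 m = 219.8560 revolutions
P = 2*pi*sqrt(a^3/mu) = 5379.4929 s
lifetime = N*P = 219.8560 * 5379.4929 = 1.1827138e+06 s = 13.6888 days

13.6888 days


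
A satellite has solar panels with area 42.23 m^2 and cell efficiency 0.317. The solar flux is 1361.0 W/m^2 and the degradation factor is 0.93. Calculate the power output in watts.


P = area * eta * S * degradation
P = 42.23 * 0.317 * 1361.0 * 0.93
P = 16944.2136 W

16944.2136 W


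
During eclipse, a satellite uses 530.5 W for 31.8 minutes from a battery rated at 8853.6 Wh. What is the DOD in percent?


E_used = P * t / 60 = 530.5 * 31.8 / 60 = 281.1650 Wh
DOD = E_used / E_total * 100 = 281.1650 / 8853.6 * 100
DOD = 3.1757 %

3.1757 %


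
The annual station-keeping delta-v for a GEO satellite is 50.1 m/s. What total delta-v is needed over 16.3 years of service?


dV = rate * years = 50.1 * 16.3
dV = 816.6300 m/s

816.6300 m/s


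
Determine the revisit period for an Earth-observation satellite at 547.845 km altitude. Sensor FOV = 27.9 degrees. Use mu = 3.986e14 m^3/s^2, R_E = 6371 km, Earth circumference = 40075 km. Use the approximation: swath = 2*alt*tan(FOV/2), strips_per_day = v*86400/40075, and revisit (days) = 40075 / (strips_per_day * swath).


swath = 2*547.845*tan(0.2434734) = 272.1708 km
v = sqrt(mu/r) = 7590.1760 m/s = 7.5902 km/s
strips/day = v*86400/40075 = 7.5902*86400/40075 = 16.3641
coverage/day = strips * swath = 16.3641 * 272.1708 = 4453.8297 km
revisit = 40075 / 4453.8297 = 8.9979 days

8.9979 days


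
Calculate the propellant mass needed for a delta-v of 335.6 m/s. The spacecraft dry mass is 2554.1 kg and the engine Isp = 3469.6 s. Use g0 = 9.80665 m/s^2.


ve = Isp * g0 = 3469.6 * 9.80665 = 34025.152840 m/s
mass ratio = exp(dv/ve) = exp(335.6/34025.152840) = 1.00991209
m_prop = m_dry * (mr - 1) = 2554.1 * (1.00991209 - 1)
m_prop = 25.3165 kg

25.3165 kg


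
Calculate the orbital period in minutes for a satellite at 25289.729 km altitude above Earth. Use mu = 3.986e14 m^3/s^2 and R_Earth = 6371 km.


r = 31660.7290 km = 3.1660729e+07 m
T = 2*pi*sqrt(r^3/mu) = 2*pi*sqrt(3.173677e+22 / 3.986e14)
T = 56065.0982 s = 934.4183 min

934.4183 minutes


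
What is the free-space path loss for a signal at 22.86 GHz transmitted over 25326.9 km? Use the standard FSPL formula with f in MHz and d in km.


f = 22.86 GHz = 22860.0000 MHz
d = 25326.9 km
FSPL = 32.44 + 20*log10(22860.0000) + 20*log10(25326.9)
FSPL = 32.44 + 87.1815 + 88.0716
FSPL = 207.6932 dB

207.6932 dB


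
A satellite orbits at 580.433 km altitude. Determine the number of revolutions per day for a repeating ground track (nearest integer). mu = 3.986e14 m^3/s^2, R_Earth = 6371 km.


r = 6.951433e+06 m
T = 2*pi*sqrt(r^3/mu) = 5767.9665 s = 96.1328 min
revs/day = 1440 / 96.1328 = 14.9793
Rounded: 15 revolutions per day

15 revolutions per day


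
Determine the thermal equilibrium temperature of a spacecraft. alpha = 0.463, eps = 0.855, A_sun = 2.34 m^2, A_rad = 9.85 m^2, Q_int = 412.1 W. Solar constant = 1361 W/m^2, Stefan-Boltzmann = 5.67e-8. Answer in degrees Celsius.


Numerator = alpha*S*A_sun + Q_int = 0.463*1361*2.34 + 412.1 = 1886.6346 W
Denominator = eps*sigma*A_rad = 0.855*5.67e-8*9.85 = 4.7751322e-07 W/K^4
T^4 = 3.9509578e+09 K^4
T = 250.7123 K = -22.4377 C

-22.4377 degrees Celsius
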